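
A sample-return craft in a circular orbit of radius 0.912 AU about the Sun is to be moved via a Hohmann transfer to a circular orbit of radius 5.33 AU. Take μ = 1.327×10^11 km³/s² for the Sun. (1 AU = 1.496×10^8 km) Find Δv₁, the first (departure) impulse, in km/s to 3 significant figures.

In km: r₁ = 0.912 × 1.496×10^8 = 1.364352×10^8 km; r₂ = 5.33 × 1.496×10^8 = 7.97368×10^8 km.
Transfer-ellipse semi-major axis a_t = (r₁ + r₂)/2 = (1.364352×10^8 + 7.97368×10^8)/2 = 4.669016×10^8 km.
On the circular orbit at r = 1.364352×10^8 km, v_c = √(μ/r) = 31.187 km/s.
Transfer-orbit speed at the same r (vis-viva, a = a_t): v_t = √[μ(2/r − 1/a_t)] = 40.756 km/s.
Δv₁ = |v_t − v_c| = |40.756 − 31.187| = 9.569 km/s.

Δv₁ = 9.57 km/s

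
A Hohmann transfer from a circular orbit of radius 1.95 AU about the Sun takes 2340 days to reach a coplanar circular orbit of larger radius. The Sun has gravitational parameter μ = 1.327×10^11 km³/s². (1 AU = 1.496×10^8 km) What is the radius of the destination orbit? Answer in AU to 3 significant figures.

In km: r₁ = 1.95 × 1.496×10^8 = 2.9172×10^8 km.
Transfer time t = 2340 days = 2.02176×10^8 s, and t = π√(a_t³/μ).
So a_t = (μ t²/π²)^(1/3) = (1.327×10^11 × (2.02176×10^8)² / π²)^(1/3) = 8.1911×10^8 km.
Since a_t = (r₁ + r₂)/2, r₂ = 2a_t − r₁ = 2×8.1911×10^8 − 2.9172×10^8 = 1.3465×10^9 km.
In AU: r₂ = 1.3465×10^9 / 1.496×10^8 = 9.00 AU.

r₂ = 9.00 AU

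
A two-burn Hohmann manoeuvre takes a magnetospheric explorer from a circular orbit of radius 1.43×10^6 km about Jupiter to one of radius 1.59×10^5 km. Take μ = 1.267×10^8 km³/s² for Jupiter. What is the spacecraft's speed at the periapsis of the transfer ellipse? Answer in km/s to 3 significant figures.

Transfer-ellipse semi-major axis a_t = (r₁ + r₂)/2 = (1.430×10^6 + 1.590×10^5)/2 = 7.945×10^5 km.
The periapsis of the transfer ellipse is at r = 1.590×10^5 km.
From the vis-viva equation, v = √[μ(2/r − 1/a_t)] = 37.87 km/s.

v = 37.9 km/s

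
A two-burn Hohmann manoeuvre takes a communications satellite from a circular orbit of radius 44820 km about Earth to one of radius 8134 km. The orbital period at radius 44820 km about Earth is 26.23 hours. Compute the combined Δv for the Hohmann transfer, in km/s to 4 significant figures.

Δv = 3.437 km/s

From Kepler's third law T² = 4π²r³/μ at r = 44820 km, T = 26.23 hours = 26.23 × 3600 s = 94428 s: μ = 4π²r³/T² = 3.98633×10^5 km³/s².
The Hohmann ellipse has a_t = (r₁ + r₂)/2 = 26477 km.
At r₁ the circular-orbit speed is v₁ = √(μ/r₁) = 2.982 km/s.
Transfer-orbit speed at r₁ (v² = μ(2/r − 1/a)): v_a = √[μ(2/r₁ − 1/a_t)] = 1.653 km/s.
First burn Δv₁ = |v_a − v₁| = 1.329 km/s.
Circular speed at r₂: v₂ = √(μ/r₂) = 7.0006 km/s.
Transfer-orbit speed at r₂: v_p = √[μ(2/r₂ − 1/a_t)] = 9.1083 km/s.
Second burn Δv₂ = |v₂ − v_p| = 2.108 km/s.
Total Δv = Δv₁ + Δv₂ = 3.437 km/s.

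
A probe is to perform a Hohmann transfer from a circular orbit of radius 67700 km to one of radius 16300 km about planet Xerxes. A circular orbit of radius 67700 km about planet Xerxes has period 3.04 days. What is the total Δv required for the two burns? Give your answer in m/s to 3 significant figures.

From Kepler's third law T² = 4π²r³/μ at r = 67700 km, T = 3.04 days = 3.04 × 86400 s = 2.62656×10^5 s: μ = 4π²r³/T² = 1.77562×10^5 km³/s².
The Hohmann ellipse has a_t = (r₁ + r₂)/2 = 42000 km.
At r₁ the circular-orbit speed is v₁ = √(μ/r₁) = 1.6195 km/s.
On the transfer ellipse at r₁, vis-viva gives v_a = √[μ(2/r₁ − 1/a_t)] = 1.0089 km/s.
First burn Δv₁ = |v_a − v₁| = 0.6106 km/s.
Circular speed at r₂: v₂ = √(μ/r₂) = 3.30052 km/s.
Transfer-orbit speed at r₂: v_p = √[μ(2/r₂ − 1/a_t)] = 4.19036 km/s.
Second burn Δv₂ = |v₂ − v_p| = 0.8898 km/s.
Δv = Δv₁ + Δv₂ = 0.6106 + 0.8898 = 1.500 km/s.

Δv = 1500 m/s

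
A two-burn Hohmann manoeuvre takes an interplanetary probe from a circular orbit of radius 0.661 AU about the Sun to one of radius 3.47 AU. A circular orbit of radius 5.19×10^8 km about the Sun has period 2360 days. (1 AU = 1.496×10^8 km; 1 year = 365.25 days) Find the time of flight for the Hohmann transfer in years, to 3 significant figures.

From Kepler's third law T² = 4π²r³/μ at r = 5.19×10^8 km, T = 2360 days = 2360 × 86400 s = 2.03904×10^8 s: μ = 4π²r³/T² = 1.32743×10^11 km³/s².
In km: r₁ = 0.661 × 1.496×10^8 = 9.88856×10^7 km; r₂ = 3.47 × 1.496×10^8 = 5.19112×10^8 km.
The Hohmann ellipse has a_t = (r₁ + r₂)/2 = 3.089988×10^8 km.
Half the transfer-orbit period gives t = π√(a_t³/μ) = 4.684×10^7 s.
Converting: 4.684×10^7 s ÷ 3.15576×10^7 s/year (365.25 × 86400) = 1.48 years.

t = 1.48 years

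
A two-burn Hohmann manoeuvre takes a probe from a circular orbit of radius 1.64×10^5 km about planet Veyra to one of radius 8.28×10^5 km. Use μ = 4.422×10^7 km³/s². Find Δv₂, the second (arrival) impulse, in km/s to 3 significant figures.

Semi-major axis of the transfer orbit: a_t = (1.640×10^5 + 8.280×10^5)/2 = 4.960×10^5 km.
Circular speed at r = 8.280×10^5 km: v_c = √(μ/r) = 7.308 km/s.
Vis-viva on the transfer ellipse at r = 8.280×10^5 km gives v_t = √[μ(2/r − 1/a_t)] = 4.202 km/s.
Δv₂ = |v_t − v_c| = |4.202 − 7.308| = 3.106 km/s.

Δv₂ = 3.11 km/s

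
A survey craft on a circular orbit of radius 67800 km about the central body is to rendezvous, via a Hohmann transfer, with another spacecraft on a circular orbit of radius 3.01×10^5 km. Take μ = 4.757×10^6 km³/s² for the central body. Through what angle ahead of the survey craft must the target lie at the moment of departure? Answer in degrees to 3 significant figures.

φ = 93.7°

The Hohmann ellipse has a_t = (r₁ + r₂)/2 = 1.844×10^5 km.
The half-period of the transfer ellipse is t = π√(a_t³/μ) = 1.1406×10^5 s.
Target angular speed ω₂ = √(μ/r₂³) = 1.3207×10^-5 rad/s.
Angle swept by the target during transfer: ω₂·t = 1.5064 rad = 86.31°.
Arrival is 180° from departure on the ellipse, so φ = 180° − 86.31° = 93.7°.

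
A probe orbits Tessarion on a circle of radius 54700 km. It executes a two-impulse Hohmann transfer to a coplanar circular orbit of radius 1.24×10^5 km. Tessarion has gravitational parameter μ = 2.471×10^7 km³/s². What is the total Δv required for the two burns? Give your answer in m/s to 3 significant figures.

Transfer-ellipse semi-major axis a_t = (r₁ + r₂)/2 = (54700 + 1.240×10^5)/2 = 89350 km.
Circular speed at r₁: v₁ = √(μ/r₁) = √(2.471×10^7/54700) = 21.2541 km/s.
Transfer-orbit speed at r₁ (vis-viva equation): v_p = √[μ(2/r₁ − 1/a_t)] = 25.0384 km/s.
First burn Δv₁ = |v_p − v₁| = 3.7843 km/s.
Circular speed at r₂: v₂ = √(μ/r₂) = 14.1165 km/s.
Transfer-orbit speed at r₂: v_a = √[μ(2/r₂ − 1/a_t)] = 11.0452 km/s.
Second burn Δv₂ = |v₂ − v_a| = 3.0713 km/s.
Δv = Δv₁ + Δv₂ = 3.7843 + 3.0713 = 6.856 km/s.

Δv = 6860 m/s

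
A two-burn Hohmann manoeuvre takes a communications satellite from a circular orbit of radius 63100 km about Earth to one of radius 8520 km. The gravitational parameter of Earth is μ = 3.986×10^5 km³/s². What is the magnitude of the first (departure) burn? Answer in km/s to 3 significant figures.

Transfer-ellipse semi-major axis a_t = (r₁ + r₂)/2 = (63100 + 8520)/2 = 35810 km.
On the circular orbit at r = 63100 km, v_c = √(μ/r) = 2.513 km/s.
Vis-viva on the transfer ellipse at r = 63100 km gives v_t = √[μ(2/r − 1/a_t)] = 1.226 km/s.
Δv₁ = |v_t − v_c| = |1.226 − 2.513| = 1.287 km/s.

Δv₁ = 1.29 km/s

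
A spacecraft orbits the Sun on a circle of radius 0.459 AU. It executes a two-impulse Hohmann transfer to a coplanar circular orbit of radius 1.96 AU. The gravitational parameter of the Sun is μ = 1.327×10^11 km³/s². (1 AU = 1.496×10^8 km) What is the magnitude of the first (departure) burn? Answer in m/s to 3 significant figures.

Δv₁ = 12000 m/s

In km: r₁ = 0.459 × 1.496×10^8 = 6.86664×10^7 km; r₂ = 1.96 × 1.496×10^8 = 2.93216×10^8 km.
The Hohmann ellipse has a_t = (r₁ + r₂)/2 = 1.809412×10^8 km.
On the circular orbit at r = 6.86664×10^7 km, v_c = √(μ/r) = 43.96 km/s.
Vis-viva on the transfer ellipse at r = 6.86664×10^7 km gives v_t = √[μ(2/r − 1/a_t)] = 55.96 km/s.
Δv₁ = |v_t − v_c| = |55.96 − 43.96| = 12.00 km/s.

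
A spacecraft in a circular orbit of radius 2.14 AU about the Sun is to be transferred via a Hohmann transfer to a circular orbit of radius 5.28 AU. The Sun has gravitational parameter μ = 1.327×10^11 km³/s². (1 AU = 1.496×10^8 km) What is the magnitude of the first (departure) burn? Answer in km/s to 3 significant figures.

In km: r₁ = 2.14 × 1.496×10^8 = 3.20144×10^8 km; r₂ = 5.28 × 1.496×10^8 = 7.89888×10^8 km.
The Hohmann ellipse has a_t = (r₁ + r₂)/2 = 5.55016×10^8 km.
Circular speed at r = 3.20144×10^8 km: v_c = √(μ/r) = 20.359 km/s.
Vis-viva on the transfer ellipse at r = 3.20144×10^8 km gives v_t = √[μ(2/r − 1/a_t)] = 24.288 km/s.
Δv₁ = |v_t − v_c| = |24.288 − 20.359| = 3.929 km/s.

Δv₁ = 3.93 km/s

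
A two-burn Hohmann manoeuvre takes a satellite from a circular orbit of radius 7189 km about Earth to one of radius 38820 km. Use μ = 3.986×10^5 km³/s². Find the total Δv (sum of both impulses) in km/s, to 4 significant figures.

Transfer-ellipse semi-major axis a_t = (r₁ + r₂)/2 = (7189 + 38820)/2 = 23004.5 km.
At r₁ the circular-orbit speed is v₁ = √(μ/r₁) = 7.446 km/s.
Transfer-orbit speed at r₁ (v² = μ(2/r − 1/a)): v_p = √[μ(2/r₁ − 1/a_t)] = 9.673 km/s.
First burn Δv₁ = |v_p − v₁| = 2.227 km/s.
At r₂, v₂ = √(μ/r₂) = 3.204 km/s.
Transfer-orbit speed at r₂: v_a = √[μ(2/r₂ − 1/a_t)] = 1.791 km/s.
Second burn Δv₂ = |v₂ − v_a| = 1.413 km/s.
Total Δv = Δv₁ + Δv₂ = 3.640 km/s.

Δv = 3.640 km/s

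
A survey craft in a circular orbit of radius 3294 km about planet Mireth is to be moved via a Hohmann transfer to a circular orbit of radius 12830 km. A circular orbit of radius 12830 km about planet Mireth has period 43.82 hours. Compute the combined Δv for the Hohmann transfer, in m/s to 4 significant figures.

From Kepler's third law T² = 4π²r³/μ at r = 12830 km, T = 43.82 hours = 43.82 × 3600 s = 1.57752×10^5 s: μ = 4π²r³/T² = 3350.35 km³/s².
Transfer-ellipse semi-major axis a_t = (r₁ + r₂)/2 = (3294 + 12830)/2 = 8062 km.
At r₁ the circular-orbit speed is v₁ = √(μ/r₁) = 1.00852 km/s.
Transfer-orbit speed at r₁ (vis-viva equation): v_p = √[μ(2/r₁ − 1/a_t)] = 1.27226 km/s.
First burn Δv₁ = |v_p − v₁| = 0.2637 km/s.
Circular speed at r₂: v₂ = √(μ/r₂) = 0.5110 km/s.
Transfer-orbit speed at r₂: v_a = √[μ(2/r₂ − 1/a_t)] = 0.3266 km/s.
Second burn Δv₂ = |v₂ − v_a| = 0.1844 km/s.
Δv = Δv₁ + Δv₂ = 0.2637 + 0.1844 = 0.4481 km/s.

Δv = 448.1 m/s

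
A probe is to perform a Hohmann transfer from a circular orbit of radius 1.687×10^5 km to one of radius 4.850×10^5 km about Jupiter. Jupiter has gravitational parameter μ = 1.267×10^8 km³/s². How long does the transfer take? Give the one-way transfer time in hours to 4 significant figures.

The Hohmann ellipse has a_t = (r₁ + r₂)/2 = 3.2685×10^5 km.
Transfer time t = π√(a_t³/μ) = π√((3.2685×10^5)³ / 1.267×10^8) = 52150 s.
Converting: 52150 s ÷ 3600 s/hour = 14.49 hours.

t = 14.49 hours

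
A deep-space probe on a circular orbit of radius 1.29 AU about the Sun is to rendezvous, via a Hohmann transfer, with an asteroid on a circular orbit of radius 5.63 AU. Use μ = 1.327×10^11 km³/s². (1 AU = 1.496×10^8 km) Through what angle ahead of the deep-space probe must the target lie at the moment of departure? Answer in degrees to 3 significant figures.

In km: r₁ = 1.29 × 1.496×10^8 = 1.92984×10^8 km; r₂ = 5.63 × 1.496×10^8 = 8.42248×10^8 km.
Transfer-ellipse semi-major axis a_t = (r₁ + r₂)/2 = (1.92984×10^8 + 8.42248×10^8)/2 = 5.17616×10^8 km.
The half-period of the transfer ellipse is t = π√(a_t³/μ) = 1.01561×10^8 s.
The target's mean motion on its circular orbit is ω₂ = √(μ/r₂³) = 1.49031×10^-8 rad/s.
Angle swept by the target during transfer: ω₂·t = 1.5136 rad = 86.72°.
The deep-space probe traverses 180° on the transfer ellipse, so the target must lead by 180° − 86.72° = 93.3°.

φ = 93.3°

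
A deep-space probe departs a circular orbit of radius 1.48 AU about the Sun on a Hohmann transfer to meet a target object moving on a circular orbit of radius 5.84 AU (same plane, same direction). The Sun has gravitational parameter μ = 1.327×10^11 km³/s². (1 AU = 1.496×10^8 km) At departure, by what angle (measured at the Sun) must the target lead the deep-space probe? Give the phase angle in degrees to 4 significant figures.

In km: r₁ = 1.48 × 1.496×10^8 = 2.21408×10^8 km; r₂ = 5.84 × 1.496×10^8 = 8.73664×10^8 km.
Transfer-ellipse semi-major axis a_t = (r₁ + r₂)/2 = (2.21408×10^8 + 8.73664×10^8)/2 = 5.47536×10^8 km.
Transfer time t = π√(a_t³/μ) = 1.104927×10^8 s.
Target angular speed ω₂ = √(μ/r₂³) = 1.410648×10^-8 rad/s.
Angle swept by the target during transfer: ω₂·t = 1.55866 rad = 89.30°.
The deep-space probe traverses 180° on the transfer ellipse, so the target must lead by 180° − 89.30° = 90.70°.

φ = 90.70°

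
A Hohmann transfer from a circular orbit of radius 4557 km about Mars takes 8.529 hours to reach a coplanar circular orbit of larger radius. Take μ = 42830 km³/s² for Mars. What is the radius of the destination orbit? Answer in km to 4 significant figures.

Transfer time t = 8.529 hours = 30704.4 s, and t = π√(a_t³/μ).
So a_t = (μ t²/π²)^(1/3) = (42830 × (30704.4)² / π²)^(1/3) = 15994 km.
Since a_t = (r₁ + r₂)/2, r₂ = 2a_t − r₁ = 2×15994 − 4557 = 27431 km.

r₂ = 27430 km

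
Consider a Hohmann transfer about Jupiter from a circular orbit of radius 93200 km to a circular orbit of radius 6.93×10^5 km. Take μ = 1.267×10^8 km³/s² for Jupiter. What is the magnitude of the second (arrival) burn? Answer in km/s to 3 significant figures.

Δv₂ = 6.94 km/s

Semi-major axis of the transfer orbit: a_t = (93200 + 6.930×10^5)/2 = 3.931×10^5 km.
On the circular orbit at r = 6.930×10^5 km, v_c = √(μ/r) = 13.5214 km/s.
Vis-viva on the transfer ellipse at r = 6.930×10^5 km gives v_t = √[μ(2/r − 1/a_t)] = 6.58382 km/s.
Δv₂ = |v_t − v_c| = |6.58382 − 13.5214| = 6.938 km/s.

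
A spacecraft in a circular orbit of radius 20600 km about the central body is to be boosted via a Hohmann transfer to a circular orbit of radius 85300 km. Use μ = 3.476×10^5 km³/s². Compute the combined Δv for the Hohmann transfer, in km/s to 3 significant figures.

Δv = 1.87 km/s

Semi-major axis of the transfer orbit: a_t = (20600 + 85300)/2 = 52950 km.
Circular speed at r₁: v₁ = √(μ/r₁) = √(3.476×10^5/20600) = 4.108 km/s.
On the transfer ellipse at r₁, vis-viva equation gives v_p = √[μ(2/r₁ − 1/a_t)] = 5.214 km/s.
First burn Δv₁ = |v_p − v₁| = 1.106 km/s.
At r₂, v₂ = √(μ/r₂) = 2.0187 km/s.
Transfer-orbit speed at r₂: v_a = √[μ(2/r₂ − 1/a_t)] = 1.2591 km/s.
Second burn Δv₂ = |v₂ − v_a| = 0.7596 km/s.
Δv = Δv₁ + Δv₂ = 1.106 + 0.7596 = 1.866 km/s.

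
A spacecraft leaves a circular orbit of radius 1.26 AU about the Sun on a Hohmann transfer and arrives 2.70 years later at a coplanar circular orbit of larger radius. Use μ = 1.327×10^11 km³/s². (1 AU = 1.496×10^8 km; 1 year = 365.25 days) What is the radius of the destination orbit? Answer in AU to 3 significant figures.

r₂ = 4.90 AU

In km: r₁ = 1.26 × 1.496×10^8 = 1.88496×10^8 km.
Transfer time t = 2.70 years × 365.25 × 86400 s = 8.520552×10^7 s, and t = π√(a_t³/μ).
So a_t = (μ t²/π²)^(1/3) = (1.327×10^11 × (8.520552×10^7)² / π²)^(1/3) = 4.6044×10^8 km.
Since a_t = (r₁ + r₂)/2, r₂ = 2a_t − r₁ = 2×4.6044×10^8 − 1.88496×10^8 = 7.32384×10^8 km.
In AU: r₂ = 7.32384×10^8 / 1.496×10^8 = 4.90 AU.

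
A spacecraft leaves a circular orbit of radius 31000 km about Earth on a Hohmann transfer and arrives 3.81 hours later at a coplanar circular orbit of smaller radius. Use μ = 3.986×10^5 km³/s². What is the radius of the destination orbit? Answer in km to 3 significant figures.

r₂ = 8320 km

Transfer time t = 3.81 hours = 13716 s, and t = π√(a_t³/μ).
So a_t = (μ t²/π²)^(1/3) = (3.986×10^5 × (13716)² / π²)^(1/3) = 19659 km.
Since a_t = (r₁ + r₂)/2, r₂ = 2a_t − r₁ = 2×19659 − 31000 = 8318 km.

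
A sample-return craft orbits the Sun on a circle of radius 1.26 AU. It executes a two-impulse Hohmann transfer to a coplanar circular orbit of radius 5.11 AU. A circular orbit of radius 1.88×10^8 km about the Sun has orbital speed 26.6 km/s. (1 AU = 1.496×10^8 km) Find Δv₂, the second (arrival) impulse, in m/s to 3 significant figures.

From the circular-orbit relation v² = μ/r at r = 1.88×10^8 km: μ = v²r = (26.6)² × 1.88×10^8 = 1.33021×10^11 km³/s².
In km: r₁ = 1.26 × 1.496×10^8 = 1.88496×10^8 km; r₂ = 5.11 × 1.496×10^8 = 7.64456×10^8 km.
Transfer-ellipse semi-major axis a_t = (r₁ + r₂)/2 = (1.88496×10^8 + 7.64456×10^8)/2 = 4.76476×10^8 km.
On the circular orbit at r = 7.64456×10^8 km, v_c = √(μ/r) = 13.191 km/s.
Transfer-orbit speed at the same r (vis-viva, a = a_t): v_t = √[μ(2/r − 1/a_t)] = 8.2969 km/s.
Δv₂ = |v_t − v_c| = |8.2969 − 13.191| = 4.894 km/s.

Δv₂ = 4890 m/s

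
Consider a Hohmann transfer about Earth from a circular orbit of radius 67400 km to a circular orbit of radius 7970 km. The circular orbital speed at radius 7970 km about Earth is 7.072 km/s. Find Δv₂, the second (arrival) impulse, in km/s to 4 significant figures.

From the circular-orbit relation v² = μ/r at r = 7970 km: μ = v²r = (7.072)² × 7970 = 3.98605×10^5 km³/s².
The Hohmann ellipse has a_t = (r₁ + r₂)/2 = 37685 km.
Circular speed at r = 7970 km: v_c = √(μ/r) = 7.072 km/s.
Transfer-orbit speed at the same r (vis-viva, a = a_t): v_t = √[μ(2/r − 1/a_t)] = 9.458 km/s.
Δv₂ = |v_t − v_c| = |9.458 − 7.072| = 2.386 km/s.

Δv₂ = 2.386 km/s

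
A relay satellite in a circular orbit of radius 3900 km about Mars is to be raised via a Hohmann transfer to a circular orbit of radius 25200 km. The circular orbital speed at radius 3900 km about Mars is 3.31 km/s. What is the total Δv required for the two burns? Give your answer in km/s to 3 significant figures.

From the circular-orbit relation v² = μ/r at r = 3900 km: μ = v²r = (3.31)² × 3900 = 42728.8 km³/s².
Semi-major axis of the transfer orbit: a_t = (3900 + 25200)/2 = 14550 km.
At r₁ the circular-orbit speed is v₁ = √(μ/r₁) = 3.310 km/s.
On the transfer ellipse at r₁, vis-viva equation gives v_p = √[μ(2/r₁ − 1/a_t)] = 4.356 km/s.
First burn Δv₁ = |v_p − v₁| = 1.046 km/s.
At r₂, v₂ = √(μ/r₂) = 1.30215 km/s.
Transfer-orbit speed at r₂: v_a = √[μ(2/r₂ − 1/a_t)] = 0.674157 km/s.
Second burn Δv₂ = |v₂ − v_a| = 0.6280 km/s.
Δv = Δv₁ + Δv₂ = 1.046 + 0.6280 = 1.674 km/s.

Δv = 1.67 km/s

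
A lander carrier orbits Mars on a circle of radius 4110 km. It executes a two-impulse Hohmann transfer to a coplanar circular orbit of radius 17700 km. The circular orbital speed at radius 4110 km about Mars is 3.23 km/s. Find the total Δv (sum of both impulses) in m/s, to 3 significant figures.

Δv = 1490 m/s

From the circular-orbit relation v² = μ/r at r = 4110 km: μ = v²r = (3.23)² × 4110 = 42879.2 km³/s².
Transfer-ellipse semi-major axis a_t = (r₁ + r₂)/2 = (4110 + 17700)/2 = 10905 km.
Circular speed at r₁: v₁ = √(μ/r₁) = √(42879.2/4110) = 3.2300 km/s.
On the transfer ellipse at r₁, vis-viva equation gives v_p = √[μ(2/r₁ − 1/a_t)] = 4.1151 km/s.
First burn Δv₁ = |v_p − v₁| = 0.8851 km/s.
Circular speed at r₂: v₂ = √(μ/r₂) = 1.55646 km/s.
Transfer-orbit speed at r₂: v_a = √[μ(2/r₂ − 1/a_t)] = 0.955531 km/s.
Second burn Δv₂ = |v₂ − v_a| = 0.6009 km/s.
Total Δv = Δv₁ + Δv₂ = 1.486 km/s.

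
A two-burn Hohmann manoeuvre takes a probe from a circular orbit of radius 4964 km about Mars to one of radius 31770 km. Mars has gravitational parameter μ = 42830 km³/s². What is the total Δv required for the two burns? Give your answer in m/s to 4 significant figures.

Δv = 1483 m/s

The Hohmann ellipse has a_t = (r₁ + r₂)/2 = 18367 km.
At r₁ the circular-orbit speed is v₁ = √(μ/r₁) = 2.9374 km/s.
Transfer-orbit speed at r₁ (vis-viva equation): v_p = √[μ(2/r₁ − 1/a_t)] = 3.8632 km/s.
First burn Δv₁ = |v_p − v₁| = 0.9258 km/s.
Circular speed at r₂: v₂ = √(μ/r₂) = 1.1611 km/s.
Transfer-orbit speed at r₂: v_a = √[μ(2/r₂ − 1/a_t)] = 0.60362 km/s.
Second burn Δv₂ = |v₂ − v_a| = 0.5575 km/s.
Total Δv = Δv₁ + Δv₂ = 1.483 km/s.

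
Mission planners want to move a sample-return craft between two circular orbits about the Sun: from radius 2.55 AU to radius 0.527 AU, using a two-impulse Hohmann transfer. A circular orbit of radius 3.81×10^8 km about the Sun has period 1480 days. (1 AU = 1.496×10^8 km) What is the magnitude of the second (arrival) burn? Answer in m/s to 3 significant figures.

Δv₂ = 11800 m/s

From Kepler's third law T² = 4π²r³/μ at r = 3.81×10^8 km, T = 1480 days = 1480 × 86400 s = 1.27872×10^8 s: μ = 4π²r³/T² = 1.33532×10^11 km³/s².
In km: r₁ = 2.55 × 1.496×10^8 = 3.8148×10^8 km; r₂ = 0.527 × 1.496×10^8 = 7.88392×10^7 km.
Transfer-ellipse semi-major axis a_t = (r₁ + r₂)/2 = (3.8148×10^8 + 7.88392×10^7)/2 = 2.301596×10^8 km.
On the circular orbit at r = 7.88392×10^7 km, v_c = √(μ/r) = 41.15 km/s.
Vis-viva on the transfer ellipse at r = 7.88392×10^7 km gives v_t = √[μ(2/r − 1/a_t)] = 52.98 km/s.
Δv₂ = |v_t − v_c| = |52.98 − 41.15| = 11.83 km/s.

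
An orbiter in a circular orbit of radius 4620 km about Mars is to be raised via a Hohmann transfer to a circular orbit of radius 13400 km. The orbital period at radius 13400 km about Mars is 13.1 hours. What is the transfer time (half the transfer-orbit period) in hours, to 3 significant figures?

From Kepler's third law T² = 4π²r³/μ at r = 13400 km, T = 13.1 hours = 13.1 × 3600 s = 47160 s: μ = 4π²r³/T² = 42709.7 km³/s².
Transfer-ellipse semi-major axis a_t = (r₁ + r₂)/2 = (4620 + 13400)/2 = 9010 km.
Half the transfer-orbit period gives t = π√(a_t³/μ) = 13000 s.
Converting: 13000 s ÷ 3600 s/hour = 3.61 hours.

t = 3.61 hours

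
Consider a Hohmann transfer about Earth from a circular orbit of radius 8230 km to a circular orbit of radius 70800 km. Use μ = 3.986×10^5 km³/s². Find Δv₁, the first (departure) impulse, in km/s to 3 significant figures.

The Hohmann ellipse has a_t = (r₁ + r₂)/2 = 39515 km.
Circular speed at r = 8230 km: v_c = √(μ/r) = 6.959 km/s.
Vis-viva on the transfer ellipse at r = 8230 km gives v_t = √[μ(2/r − 1/a_t)] = 9.315 km/s.
Δv₁ = |v_t − v_c| = |9.315 − 6.959| = 2.356 km/s.

Δv₁ = 2.36 km/s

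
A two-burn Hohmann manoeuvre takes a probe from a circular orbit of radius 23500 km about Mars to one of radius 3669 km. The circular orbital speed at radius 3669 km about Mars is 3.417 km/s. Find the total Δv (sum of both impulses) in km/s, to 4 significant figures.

Δv = 1.726 km/s

From the circular-orbit relation v² = μ/r at r = 3669 km: μ = v²r = (3.417)² × 3669 = 42838.8 km³/s².
The Hohmann ellipse has a_t = (r₁ + r₂)/2 = 13584.5 km.
Circular speed at r₁: v₁ = √(μ/r₁) = √(42838.8/23500) = 1.35016 km/s.
On the transfer ellipse at r₁, v² = μ(2/r − 1/a) gives v_a = √[μ(2/r₁ − 1/a_t)] = 0.701676 km/s.
First burn Δv₁ = |v_a − v₁| = 0.64848 km/s.
At r₂, v₂ = √(μ/r₂) = 3.4170 km/s.
Transfer-orbit speed at r₂: v_p = √[μ(2/r₂ − 1/a_t)] = 4.4942 km/s.
Second burn Δv₂ = |v₂ − v_p| = 1.0772 km/s.
Δv = Δv₁ + Δv₂ = 0.64848 + 1.0772 = 1.726 km/s.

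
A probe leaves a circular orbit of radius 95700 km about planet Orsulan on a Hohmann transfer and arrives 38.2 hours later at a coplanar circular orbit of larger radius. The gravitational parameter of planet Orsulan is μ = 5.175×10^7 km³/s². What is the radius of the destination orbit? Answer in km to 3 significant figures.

Transfer time t = 38.2 hours = 1.3752×10^5 s, and t = π√(a_t³/μ).
So a_t = (μ t²/π²)^(1/3) = (5.175×10^7 × (1.3752×10^5)² / π²)^(1/3) = 4.6286×10^5 km.
Since a_t = (r₁ + r₂)/2, r₂ = 2a_t − r₁ = 2×4.6286×10^5 − 95700 = 8.3002×10^5 km.

r₂ = 8.30×10^5 km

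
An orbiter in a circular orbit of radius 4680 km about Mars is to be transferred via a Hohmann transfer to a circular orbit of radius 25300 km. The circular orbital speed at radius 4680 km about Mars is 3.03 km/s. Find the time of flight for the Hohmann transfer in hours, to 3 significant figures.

From the circular-orbit relation v² = μ/r at r = 4680 km: μ = v²r = (3.03)² × 4680 = 42966.6 km³/s².
The Hohmann ellipse has a_t = (r₁ + r₂)/2 = 14990 km.
By Kepler's third law the transfer-orbit period is T = 2π√(a_t³/μ), so t = T/2 = 27820 s.
Converting: 27820 s ÷ 3600 s/hour = 7.73 hours.

t = 7.73 hours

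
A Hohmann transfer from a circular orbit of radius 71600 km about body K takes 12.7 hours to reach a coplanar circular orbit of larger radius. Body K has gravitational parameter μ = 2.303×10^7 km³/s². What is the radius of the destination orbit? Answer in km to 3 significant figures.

Transfer time t = 12.7 hours = 45720 s, and t = π√(a_t³/μ).
So a_t = (μ t²/π²)^(1/3) = (2.303×10^7 × (45720)² / π²)^(1/3) = 1.6959×10^5 km.
Since a_t = (r₁ + r₂)/2, r₂ = 2a_t − r₁ = 2×1.6959×10^5 − 71600 = 2.6758×10^5 km.

r₂ = 2.68×10^5 km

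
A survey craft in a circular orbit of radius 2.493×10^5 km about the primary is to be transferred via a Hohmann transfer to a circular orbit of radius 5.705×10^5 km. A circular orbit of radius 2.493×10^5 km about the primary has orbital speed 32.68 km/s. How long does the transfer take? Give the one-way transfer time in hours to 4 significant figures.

From the circular-orbit relation v² = μ/r at r = 2.493×10^5 km: μ = v²r = (32.68)² × 2.493×10^5 = 2.66248×10^8 km³/s².
Transfer-ellipse semi-major axis a_t = (r₁ + r₂)/2 = (2.493×10^5 + 5.705×10^5)/2 = 4.099×10^5 km.
By Kepler's third law the transfer-orbit period is T = 2π√(a_t³/μ), so t = T/2 = 50530 s.
Converting: 50530 s ÷ 3600 s/hour = 14.04 hours.

t = 14.04 hours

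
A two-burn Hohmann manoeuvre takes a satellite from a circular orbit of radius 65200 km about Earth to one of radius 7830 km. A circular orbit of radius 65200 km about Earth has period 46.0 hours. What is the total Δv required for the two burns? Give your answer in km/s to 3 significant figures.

Δv = 3.73 km/s

From Kepler's third law T² = 4π²r³/μ at r = 65200 km, T = 46.0 hours = 46.0 × 3600 s = 1.656×10^5 s: μ = 4π²r³/T² = 3.99008×10^5 km³/s².
Transfer-ellipse semi-major axis a_t = (r₁ + r₂)/2 = (65200 + 7830)/2 = 36515 km.
Circular speed at r₁: v₁ = √(μ/r₁) = √(3.99008×10^5/65200) = 2.4738 km/s.
Transfer-orbit speed at r₁ (vis-viva): v_a = √[μ(2/r₁ − 1/a_t)] = 1.1455 km/s.
First burn Δv₁ = |v_a − v₁| = 1.3283 km/s.
At r₂, v₂ = √(μ/r₂) = 7.1386 km/s.
Transfer-orbit speed at r₂: v_p = √[μ(2/r₂ − 1/a_t)] = 9.5389 km/s.
Second burn Δv₂ = |v₂ − v_p| = 2.4003 km/s.
Total Δv = Δv₁ + Δv₂ = 3.729 km/s.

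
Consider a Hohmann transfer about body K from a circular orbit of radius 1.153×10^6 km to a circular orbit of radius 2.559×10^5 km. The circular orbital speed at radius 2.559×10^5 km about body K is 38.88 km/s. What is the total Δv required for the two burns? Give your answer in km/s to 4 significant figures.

Δv = 18.14 km/s

From the circular-orbit relation v² = μ/r at r = 2.559×10^5 km: μ = v²r = (38.88)² × 2.559×10^5 = 3.86832×10^8 km³/s².
Transfer-ellipse semi-major axis a_t = (r₁ + r₂)/2 = (1.153×10^6 + 2.559×10^5)/2 = 7.0445×10^5 km.
At r₁ the circular-orbit speed is v₁ = √(μ/r₁) = 18.317 km/s.
Transfer-orbit speed at r₁ (v² = μ(2/r − 1/a)): v_a = √[μ(2/r₁ − 1/a_t)] = 11.040 km/s.
First burn Δv₁ = |v_a − v₁| = 7.277 km/s.
Circular speed at r₂: v₂ = √(μ/r₂) = 38.88 km/s.
Transfer-orbit speed at r₂: v_p = √[μ(2/r₂ − 1/a_t)] = 49.74 km/s.
Second burn Δv₂ = |v₂ − v_p| = 10.86 km/s.
Δv = Δv₁ + Δv₂ = 7.277 + 10.86 = 18.14 km/s.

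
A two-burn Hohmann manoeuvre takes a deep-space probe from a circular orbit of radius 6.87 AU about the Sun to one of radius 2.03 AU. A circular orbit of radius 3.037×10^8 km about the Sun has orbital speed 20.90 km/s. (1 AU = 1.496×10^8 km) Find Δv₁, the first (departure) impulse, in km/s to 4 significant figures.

Δv₁ = 3.688 km/s

From the circular-orbit relation v² = μ/r at r = 3.037×10^8 km: μ = v²r = (20.90)² × 3.037×10^8 = 1.32659×10^11 km³/s².
In km: r₁ = 6.87 × 1.496×10^8 = 1.027752×10^9 km; r₂ = 2.03 × 1.496×10^8 = 3.03688×10^8 km.
The Hohmann ellipse has a_t = (r₁ + r₂)/2 = 6.6572×10^8 km.
On the circular orbit at r = 1.027752×10^9 km, v_c = √(μ/r) = 11.3612 km/s.
Transfer-orbit speed at the same r (vis-viva, a = a_t): v_t = √[μ(2/r − 1/a_t)] = 7.67348 km/s.
Δv₁ = |v_t − v_c| = |7.67348 − 11.3612| = 3.688 km/s.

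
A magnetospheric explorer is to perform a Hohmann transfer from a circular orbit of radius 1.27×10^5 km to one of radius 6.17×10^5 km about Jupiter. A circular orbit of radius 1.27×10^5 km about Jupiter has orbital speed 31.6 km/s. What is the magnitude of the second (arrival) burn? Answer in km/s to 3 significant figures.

From the circular-orbit relation v² = μ/r at r = 1.27×10^5 km: μ = v²r = (31.6)² × 1.27×10^5 = 1.26817×10^8 km³/s².
The Hohmann ellipse has a_t = (r₁ + r₂)/2 = 3.720×10^5 km.
On the circular orbit at r = 6.170×10^5 km, v_c = √(μ/r) = 14.337 km/s.
Vis-viva on the transfer ellipse at r = 6.170×10^5 km gives v_t = √[μ(2/r − 1/a_t)] = 8.3768 km/s.
Δv₂ = |v_t − v_c| = |8.3768 − 14.337| = 5.960 km/s.

Δv₂ = 5.96 km/s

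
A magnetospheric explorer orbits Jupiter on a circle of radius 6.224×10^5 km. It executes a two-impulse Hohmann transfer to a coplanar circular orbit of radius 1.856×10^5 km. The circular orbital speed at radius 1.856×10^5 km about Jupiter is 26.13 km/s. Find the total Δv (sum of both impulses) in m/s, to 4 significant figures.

From the circular-orbit relation v² = μ/r at r = 1.856×10^5 km: μ = v²r = (26.13)² × 1.856×10^5 = 1.26723×10^8 km³/s².
Semi-major axis of the transfer orbit: a_t = (6.224×10^5 + 1.856×10^5)/2 = 4.040×10^5 km.
At r₁ the circular-orbit speed is v₁ = √(μ/r₁) = 14.2690 km/s.
Transfer-orbit speed at r₁ (vis-viva equation): v_a = √[μ(2/r₁ − 1/a_t)] = 9.67146 km/s.
First burn Δv₁ = |v_a − v₁| = 4.598 km/s.
Circular speed at r₂: v₂ = √(μ/r₂) = 26.130 km/s.
Transfer-orbit speed at r₂: v_p = √[μ(2/r₂ − 1/a_t)] = 32.433 km/s.
Second burn Δv₂ = |v₂ − v_p| = 6.303 km/s.
Δv = Δv₁ + Δv₂ = 4.598 + 6.303 = 10.90 km/s.

Δv = 10900 m/s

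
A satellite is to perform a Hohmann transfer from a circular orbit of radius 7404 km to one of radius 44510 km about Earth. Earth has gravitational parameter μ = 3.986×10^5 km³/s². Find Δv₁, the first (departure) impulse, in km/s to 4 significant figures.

The Hohmann ellipse has a_t = (r₁ + r₂)/2 = 25957 km.
Circular speed at r = 7404 km: v_c = √(μ/r) = 7.337 km/s.
Vis-viva on the transfer ellipse at r = 7404 km gives v_t = √[μ(2/r − 1/a_t)] = 9.608 km/s.
Δv₁ = |v_t − v_c| = |9.608 − 7.337| = 2.271 km/s.

Δv₁ = 2.271 km/s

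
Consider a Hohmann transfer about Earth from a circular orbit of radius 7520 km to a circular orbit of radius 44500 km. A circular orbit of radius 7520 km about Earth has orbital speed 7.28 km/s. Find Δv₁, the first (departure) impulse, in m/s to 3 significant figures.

From the circular-orbit relation v² = μ/r at r = 7520 km: μ = v²r = (7.28)² × 7520 = 3.98548×10^5 km³/s².
Semi-major axis of the transfer orbit: a_t = (7520 + 44500)/2 = 26010 km.
Circular speed at r = 7520 km: v_c = √(μ/r) = 7.280 km/s.
Transfer-orbit speed at the same r (vis-viva, a = a_t): v_t = √[μ(2/r − 1/a_t)] = 9.522 km/s.
Δv₁ = |v_t − v_c| = |9.522 − 7.280| = 2.242 km/s.

Δv₁ = 2240 m/s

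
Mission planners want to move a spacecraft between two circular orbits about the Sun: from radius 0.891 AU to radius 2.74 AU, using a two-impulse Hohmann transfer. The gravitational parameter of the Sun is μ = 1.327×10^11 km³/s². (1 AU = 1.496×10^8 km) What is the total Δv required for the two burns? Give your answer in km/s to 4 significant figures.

Δv = 12.60 km/s

In km: r₁ = 0.891 × 1.496×10^8 = 1.332936×10^8 km; r₂ = 2.74 × 1.496×10^8 = 4.09904×10^8 km.
Transfer-ellipse semi-major axis a_t = (r₁ + r₂)/2 = (1.332936×10^8 + 4.09904×10^8)/2 = 2.715988×10^8 km.
At r₁ the circular-orbit speed is v₁ = √(μ/r₁) = 31.55 km/s.
On the transfer ellipse at r₁, vis-viva gives v_p = √[μ(2/r₁ − 1/a_t)] = 38.76 km/s.
First burn Δv₁ = |v_p − v₁| = 7.210 km/s.
At r₂, v₂ = √(μ/r₂) = 17.993 km/s.
Transfer-orbit speed at r₂: v_a = √[μ(2/r₂ − 1/a_t)] = 12.605 km/s.
Second burn Δv₂ = |v₂ − v_a| = 5.388 km/s.
Total Δv = Δv₁ + Δv₂ = 12.60 km/s.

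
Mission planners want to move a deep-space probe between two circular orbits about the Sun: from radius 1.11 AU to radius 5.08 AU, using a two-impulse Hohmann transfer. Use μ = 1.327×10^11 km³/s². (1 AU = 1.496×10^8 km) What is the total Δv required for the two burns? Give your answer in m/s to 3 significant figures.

Δv = 13200 m/s

In km: r₁ = 1.11 × 1.496×10^8 = 1.66056×10^8 km; r₂ = 5.08 × 1.496×10^8 = 7.59968×10^8 km.
Transfer-ellipse semi-major axis a_t = (r₁ + r₂)/2 = (1.66056×10^8 + 7.59968×10^8)/2 = 4.63012×10^8 km.
At r₁ the circular-orbit speed is v₁ = √(μ/r₁) = 28.269 km/s.
Transfer-orbit speed at r₁ (v² = μ(2/r − 1/a)): v_p = √[μ(2/r₁ − 1/a_t)] = 36.217 km/s.
First burn Δv₁ = |v_p − v₁| = 7.948 km/s.
Circular speed at r₂: v₂ = √(μ/r₂) = 13.2141 km/s.
Transfer-orbit speed at r₂: v_a = √[μ(2/r₂ − 1/a_t)] = 7.91351 km/s.
Second burn Δv₂ = |v₂ − v_a| = 5.301 km/s.
Δv = Δv₁ + Δv₂ = 7.948 + 5.301 = 13.25 km/s.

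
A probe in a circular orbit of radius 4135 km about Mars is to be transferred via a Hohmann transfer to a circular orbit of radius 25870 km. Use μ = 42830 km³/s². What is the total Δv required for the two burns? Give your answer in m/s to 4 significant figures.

Δv = 1619 m/s

Transfer-ellipse semi-major axis a_t = (r₁ + r₂)/2 = (4135 + 25870)/2 = 15002.5 km.
Circular speed at r₁: v₁ = √(μ/r₁) = √(42830/4135) = 3.218 km/s.
Transfer-orbit speed at r₁ (vis-viva): v_p = √[μ(2/r₁ − 1/a_t)] = 4.226 km/s.
First burn Δv₁ = |v_p − v₁| = 1.008 km/s.
At r₂, v₂ = √(μ/r₂) = 1.2867 km/s.
Transfer-orbit speed at r₂: v_a = √[μ(2/r₂ − 1/a_t)] = 0.67551 km/s.
Second burn Δv₂ = |v₂ − v_a| = 0.6112 km/s.
Total Δv = Δv₁ + Δv₂ = 1.619 km/s.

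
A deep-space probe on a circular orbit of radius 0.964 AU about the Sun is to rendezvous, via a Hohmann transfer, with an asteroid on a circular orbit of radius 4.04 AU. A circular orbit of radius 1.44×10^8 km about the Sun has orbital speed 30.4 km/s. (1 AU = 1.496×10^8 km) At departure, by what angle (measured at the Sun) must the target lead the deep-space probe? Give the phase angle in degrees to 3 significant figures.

From the circular-orbit relation v² = μ/r at r = 1.44×10^8 km: μ = v²r = (30.4)² × 1.44×10^8 = 1.33079×10^11 km³/s².
In km: r₁ = 0.964 × 1.496×10^8 = 1.442144×10^8 km; r₂ = 4.04 × 1.496×10^8 = 6.04384×10^8 km.
Semi-major axis of the transfer orbit: a_t = (1.442144×10^8 + 6.04384×10^8)/2 = 3.742992×10^8 km.
Transfer time t = π√(a_t³/μ) = 6.2362×10^7 s.
Target angular speed ω₂ = √(μ/r₂³) = 2.4552×10^-8 rad/s.
Angle swept by the target during transfer: ω₂·t = 1.5311 rad = 87.73°.
Arrival is 180° from departure on the ellipse, so φ = 180° − 87.73° = 92.3°.

φ = 92.3°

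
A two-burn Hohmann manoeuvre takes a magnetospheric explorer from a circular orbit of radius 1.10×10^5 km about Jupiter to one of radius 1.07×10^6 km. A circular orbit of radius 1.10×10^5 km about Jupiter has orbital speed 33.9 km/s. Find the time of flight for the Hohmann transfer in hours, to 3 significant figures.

t = 35.2 hours

From the circular-orbit relation v² = μ/r at r = 1.10×10^5 km: μ = v²r = (33.9)² × 1.10×10^5 = 1.26413×10^8 km³/s².
Semi-major axis of the transfer orbit: a_t = (1.100×10^5 + 1.070×10^6)/2 = 5.900×10^5 km.
Transfer time t = π√(a_t³/μ) = π√((5.900×10^5)³ / 1.26413×10^8) = 1.266×10^5 s.
Converting: 1.266×10^5 s ÷ 3600 s/hour = 35.2 hours.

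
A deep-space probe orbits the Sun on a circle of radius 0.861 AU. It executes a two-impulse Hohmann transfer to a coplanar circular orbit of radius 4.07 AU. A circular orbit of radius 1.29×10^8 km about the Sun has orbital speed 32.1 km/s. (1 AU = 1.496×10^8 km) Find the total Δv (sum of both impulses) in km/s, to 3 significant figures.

Δv = 15.2 km/s

From the circular-orbit relation v² = μ/r at r = 1.29×10^8 km: μ = v²r = (32.1)² × 1.29×10^8 = 1.32923×10^11 km³/s².
In km: r₁ = 0.861 × 1.496×10^8 = 1.288056×10^8 km; r₂ = 4.07 × 1.496×10^8 = 6.08872×10^8 km.
The Hohmann ellipse has a_t = (r₁ + r₂)/2 = 3.688388×10^8 km.
At r₁ the circular-orbit speed is v₁ = √(μ/r₁) = 32.12 km/s.
Transfer-orbit speed at r₁ (vis-viva equation): v_p = √[μ(2/r₁ − 1/a_t)] = 41.27 km/s.
First burn Δv₁ = |v_p − v₁| = 9.150 km/s.
Circular speed at r₂: v₂ = √(μ/r₂) = 14.775 km/s.
Transfer-orbit speed at r₂: v_a = √[μ(2/r₂ − 1/a_t)] = 8.7314 km/s.
Second burn Δv₂ = |v₂ − v_a| = 6.044 km/s.
Total Δv = Δv₁ + Δv₂ = 15.19 km/s.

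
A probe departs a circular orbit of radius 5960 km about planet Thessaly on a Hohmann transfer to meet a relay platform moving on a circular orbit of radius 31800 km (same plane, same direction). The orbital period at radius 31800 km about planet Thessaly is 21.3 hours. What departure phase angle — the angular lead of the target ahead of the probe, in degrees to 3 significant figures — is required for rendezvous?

φ = 97.7°

From Kepler's third law T² = 4π²r³/μ at r = 31800 km, T = 21.3 hours = 21.3 × 3600 s = 76680 s: μ = 4π²r³/T² = 2.15912×10^5 km³/s².
Semi-major axis of the transfer orbit: a_t = (5960 + 31800)/2 = 18880 km.
Transfer time t = π√(a_t³/μ) = 17539.4 s.
Target angular speed ω₂ = √(μ/r₂³) = 8.19403×10^-5 rad/s.
Angle swept by the target during transfer: ω₂·t = 1.43718 rad = 82.34°.
The probe traverses 180° on the transfer ellipse, so the target must lead by 180° − 82.34° = 97.7°.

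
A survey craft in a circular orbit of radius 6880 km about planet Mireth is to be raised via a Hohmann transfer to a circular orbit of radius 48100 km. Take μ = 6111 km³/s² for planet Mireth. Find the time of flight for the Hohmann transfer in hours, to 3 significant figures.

t = 50.9 hours

Semi-major axis of the transfer orbit: a_t = (6880 + 48100)/2 = 27490 km.
Half the transfer-orbit period gives t = π√(a_t³/μ) = 1.832×10^5 s.
Converting: 1.832×10^5 s ÷ 3600 s/hour = 50.9 hours.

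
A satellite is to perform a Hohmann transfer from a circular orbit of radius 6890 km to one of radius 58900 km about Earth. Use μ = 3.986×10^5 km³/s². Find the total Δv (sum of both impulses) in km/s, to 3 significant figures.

The Hohmann ellipse has a_t = (r₁ + r₂)/2 = 32895 km.
At r₁ the circular-orbit speed is v₁ = √(μ/r₁) = 7.6060 km/s.
Transfer-orbit speed at r₁ (vis-viva): v_p = √[μ(2/r₁ − 1/a_t)] = 10.178 km/s.
First burn Δv₁ = |v_p − v₁| = 2.572 km/s.
At r₂, v₂ = √(μ/r₂) = 2.6014 km/s.
Transfer-orbit speed at r₂: v_a = √[μ(2/r₂ − 1/a_t)] = 1.1906 km/s.
Second burn Δv₂ = |v₂ − v_a| = 1.411 km/s.
Δv = Δv₁ + Δv₂ = 2.572 + 1.411 = 3.983 km/s.

Δv = 3.98 km/s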